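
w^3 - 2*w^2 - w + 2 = (w - 2)*(w - 1)*(w + 1)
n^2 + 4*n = n*(n + 4)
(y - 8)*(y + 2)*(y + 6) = y^3 - 52*y - 96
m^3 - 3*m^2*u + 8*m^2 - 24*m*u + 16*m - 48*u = (m + 4)^2*(m - 3*u)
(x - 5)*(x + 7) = x^2 + 2*x - 35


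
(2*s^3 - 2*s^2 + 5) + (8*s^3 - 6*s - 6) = 10*s^3 - 2*s^2 - 6*s - 1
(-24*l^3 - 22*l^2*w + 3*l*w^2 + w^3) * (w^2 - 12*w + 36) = -24*l^3*w^2 + 288*l^3*w - 864*l^3 - 22*l^2*w^3 + 264*l^2*w^2 - 792*l^2*w + 3*l*w^4 - 36*l*w^3 + 108*l*w^2 + w^5 - 12*w^4 + 36*w^3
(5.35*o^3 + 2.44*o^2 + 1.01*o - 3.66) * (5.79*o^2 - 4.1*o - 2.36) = 30.9765*o^5 - 7.8074*o^4 - 16.7821*o^3 - 31.0908*o^2 + 12.6224*o + 8.6376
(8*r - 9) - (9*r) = -r - 9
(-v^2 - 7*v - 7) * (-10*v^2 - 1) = 10*v^4 + 70*v^3 + 71*v^2 + 7*v + 7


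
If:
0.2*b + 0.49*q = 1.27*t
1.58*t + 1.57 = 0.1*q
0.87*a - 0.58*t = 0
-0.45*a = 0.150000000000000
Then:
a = -0.33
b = -22.28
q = 7.80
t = -0.50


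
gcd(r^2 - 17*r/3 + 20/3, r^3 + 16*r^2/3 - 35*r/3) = r - 5/3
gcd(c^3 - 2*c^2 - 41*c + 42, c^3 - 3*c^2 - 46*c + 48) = c^2 + 5*c - 6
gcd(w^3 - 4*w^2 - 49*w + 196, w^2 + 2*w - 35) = w + 7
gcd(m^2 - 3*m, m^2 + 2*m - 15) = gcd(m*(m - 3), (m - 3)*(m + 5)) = m - 3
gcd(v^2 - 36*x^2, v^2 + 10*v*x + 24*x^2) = v + 6*x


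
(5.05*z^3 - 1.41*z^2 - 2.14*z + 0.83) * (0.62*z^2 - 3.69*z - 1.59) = 3.131*z^5 - 19.5087*z^4 - 4.1534*z^3 + 10.6531*z^2 + 0.339900000000001*z - 1.3197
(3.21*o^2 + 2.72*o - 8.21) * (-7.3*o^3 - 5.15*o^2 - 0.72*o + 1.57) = -23.433*o^5 - 36.3875*o^4 + 43.6138*o^3 + 45.3628*o^2 + 10.1816*o - 12.8897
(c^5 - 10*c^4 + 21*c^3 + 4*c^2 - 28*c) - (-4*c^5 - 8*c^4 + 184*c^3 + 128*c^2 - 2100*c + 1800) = 5*c^5 - 2*c^4 - 163*c^3 - 124*c^2 + 2072*c - 1800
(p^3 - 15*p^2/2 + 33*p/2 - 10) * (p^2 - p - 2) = p^5 - 17*p^4/2 + 22*p^3 - 23*p^2/2 - 23*p + 20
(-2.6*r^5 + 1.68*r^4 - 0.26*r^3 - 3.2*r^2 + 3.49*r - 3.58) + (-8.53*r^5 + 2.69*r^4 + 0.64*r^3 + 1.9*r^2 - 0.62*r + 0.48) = -11.13*r^5 + 4.37*r^4 + 0.38*r^3 - 1.3*r^2 + 2.87*r - 3.1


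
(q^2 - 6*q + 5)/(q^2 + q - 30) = (q - 1)/(q + 6)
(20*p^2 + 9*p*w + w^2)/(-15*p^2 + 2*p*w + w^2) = (-4*p - w)/(3*p - w)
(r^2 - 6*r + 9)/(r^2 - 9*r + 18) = (r - 3)/(r - 6)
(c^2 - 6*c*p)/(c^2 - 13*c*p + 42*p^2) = c/(c - 7*p)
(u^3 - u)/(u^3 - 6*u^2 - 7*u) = (u - 1)/(u - 7)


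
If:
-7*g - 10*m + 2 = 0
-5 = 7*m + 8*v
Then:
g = 80*v/49 + 64/49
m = -8*v/7 - 5/7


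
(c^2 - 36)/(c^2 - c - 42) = (c - 6)/(c - 7)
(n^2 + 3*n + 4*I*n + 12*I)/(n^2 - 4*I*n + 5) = (n^2 + n*(3 + 4*I) + 12*I)/(n^2 - 4*I*n + 5)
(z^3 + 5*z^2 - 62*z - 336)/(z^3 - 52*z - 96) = (z + 7)/(z + 2)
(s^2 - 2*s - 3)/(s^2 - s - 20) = (-s^2 + 2*s + 3)/(-s^2 + s + 20)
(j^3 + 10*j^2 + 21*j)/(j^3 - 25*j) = (j^2 + 10*j + 21)/(j^2 - 25)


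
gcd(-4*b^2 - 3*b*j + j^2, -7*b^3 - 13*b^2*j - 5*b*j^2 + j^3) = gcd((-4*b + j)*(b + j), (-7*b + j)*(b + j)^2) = b + j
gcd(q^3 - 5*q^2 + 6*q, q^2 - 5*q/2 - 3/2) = q - 3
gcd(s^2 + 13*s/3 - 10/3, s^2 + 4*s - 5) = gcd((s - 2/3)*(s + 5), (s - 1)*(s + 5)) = s + 5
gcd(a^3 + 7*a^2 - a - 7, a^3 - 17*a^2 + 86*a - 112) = 1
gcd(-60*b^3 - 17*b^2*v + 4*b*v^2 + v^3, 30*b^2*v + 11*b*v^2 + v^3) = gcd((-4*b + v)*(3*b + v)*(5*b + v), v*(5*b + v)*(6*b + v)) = 5*b + v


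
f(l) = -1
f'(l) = 0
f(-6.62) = -1.00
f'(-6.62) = 0.00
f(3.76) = -1.00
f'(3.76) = 0.00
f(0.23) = -1.00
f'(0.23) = 0.00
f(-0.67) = -1.00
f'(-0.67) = 0.00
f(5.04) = -1.00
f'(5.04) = 0.00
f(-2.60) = -1.00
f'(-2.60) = 0.00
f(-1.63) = -1.00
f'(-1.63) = 0.00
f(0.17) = -1.00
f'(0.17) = 0.00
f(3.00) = -1.00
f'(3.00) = 0.00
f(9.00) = -1.00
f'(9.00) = 0.00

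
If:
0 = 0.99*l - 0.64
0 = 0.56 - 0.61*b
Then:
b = 0.92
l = 0.65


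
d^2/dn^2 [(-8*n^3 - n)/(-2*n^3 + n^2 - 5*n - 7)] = 2*(16*n^6 - 228*n^5 - 678*n^4 + 247*n^3 + 756*n^2 + 1197*n - 35)/(8*n^9 - 12*n^8 + 66*n^7 + 23*n^6 + 81*n^5 + 366*n^4 + 209*n^3 + 378*n^2 + 735*n + 343)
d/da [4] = 0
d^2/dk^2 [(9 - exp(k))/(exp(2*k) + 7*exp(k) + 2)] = (-exp(4*k) + 43*exp(3*k) + 201*exp(2*k) + 383*exp(k) - 130)*exp(k)/(exp(6*k) + 21*exp(5*k) + 153*exp(4*k) + 427*exp(3*k) + 306*exp(2*k) + 84*exp(k) + 8)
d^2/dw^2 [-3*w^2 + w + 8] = -6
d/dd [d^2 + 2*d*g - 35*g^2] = 2*d + 2*g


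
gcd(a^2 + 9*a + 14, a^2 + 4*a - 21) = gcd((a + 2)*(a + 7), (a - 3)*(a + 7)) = a + 7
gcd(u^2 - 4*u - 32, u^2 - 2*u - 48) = u - 8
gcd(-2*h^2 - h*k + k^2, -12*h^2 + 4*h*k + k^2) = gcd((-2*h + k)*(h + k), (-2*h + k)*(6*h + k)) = 2*h - k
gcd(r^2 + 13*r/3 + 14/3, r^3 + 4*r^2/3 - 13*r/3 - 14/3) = r + 7/3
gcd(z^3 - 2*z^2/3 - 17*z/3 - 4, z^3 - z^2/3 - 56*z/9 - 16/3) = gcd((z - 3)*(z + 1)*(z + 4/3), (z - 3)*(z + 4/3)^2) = z^2 - 5*z/3 - 4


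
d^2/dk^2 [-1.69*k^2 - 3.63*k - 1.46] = -3.38000000000000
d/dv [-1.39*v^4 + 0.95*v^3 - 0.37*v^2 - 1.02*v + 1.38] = -5.56*v^3 + 2.85*v^2 - 0.74*v - 1.02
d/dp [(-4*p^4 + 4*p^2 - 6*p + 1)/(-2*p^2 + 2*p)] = (4*p^5 - 6*p^4 - p^2 + p - 1/2)/(p^2*(p^2 - 2*p + 1))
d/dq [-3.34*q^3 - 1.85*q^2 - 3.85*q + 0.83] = -10.02*q^2 - 3.7*q - 3.85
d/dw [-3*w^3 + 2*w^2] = w*(4 - 9*w)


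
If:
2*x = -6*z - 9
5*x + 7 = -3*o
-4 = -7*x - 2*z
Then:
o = -238/57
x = 21/19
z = -71/38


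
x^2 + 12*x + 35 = (x + 5)*(x + 7)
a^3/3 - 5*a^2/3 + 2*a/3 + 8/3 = (a/3 + 1/3)*(a - 4)*(a - 2)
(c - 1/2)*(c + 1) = c^2 + c/2 - 1/2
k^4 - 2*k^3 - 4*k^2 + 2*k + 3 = (k - 3)*(k - 1)*(k + 1)^2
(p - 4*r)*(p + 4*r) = p^2 - 16*r^2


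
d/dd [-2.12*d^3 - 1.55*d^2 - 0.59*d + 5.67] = -6.36*d^2 - 3.1*d - 0.59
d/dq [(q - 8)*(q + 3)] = 2*q - 5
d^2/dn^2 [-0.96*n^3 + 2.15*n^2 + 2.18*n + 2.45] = 4.3 - 5.76*n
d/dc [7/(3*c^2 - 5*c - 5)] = 7*(5 - 6*c)/(-3*c^2 + 5*c + 5)^2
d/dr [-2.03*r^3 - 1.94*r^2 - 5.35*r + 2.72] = -6.09*r^2 - 3.88*r - 5.35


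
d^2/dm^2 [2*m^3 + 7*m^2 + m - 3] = 12*m + 14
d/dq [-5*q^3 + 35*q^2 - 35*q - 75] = -15*q^2 + 70*q - 35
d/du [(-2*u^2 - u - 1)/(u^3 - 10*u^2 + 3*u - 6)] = (2*u^4 + 2*u^3 - 13*u^2 + 4*u + 9)/(u^6 - 20*u^5 + 106*u^4 - 72*u^3 + 129*u^2 - 36*u + 36)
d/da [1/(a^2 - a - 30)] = (1 - 2*a)/(-a^2 + a + 30)^2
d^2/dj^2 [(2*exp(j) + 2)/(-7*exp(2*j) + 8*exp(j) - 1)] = (-98*exp(4*j) - 504*exp(3*j) + 420*exp(2*j) - 88*exp(j) - 18)*exp(j)/(343*exp(6*j) - 1176*exp(5*j) + 1491*exp(4*j) - 848*exp(3*j) + 213*exp(2*j) - 24*exp(j) + 1)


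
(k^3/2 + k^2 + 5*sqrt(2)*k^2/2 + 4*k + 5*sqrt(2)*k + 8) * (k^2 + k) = k^5/2 + 3*k^4/2 + 5*sqrt(2)*k^4/2 + 5*k^3 + 15*sqrt(2)*k^3/2 + 5*sqrt(2)*k^2 + 12*k^2 + 8*k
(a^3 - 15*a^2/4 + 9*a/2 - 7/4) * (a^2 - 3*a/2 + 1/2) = a^5 - 21*a^4/4 + 85*a^3/8 - 83*a^2/8 + 39*a/8 - 7/8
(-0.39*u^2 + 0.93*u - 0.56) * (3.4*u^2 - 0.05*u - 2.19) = -1.326*u^4 + 3.1815*u^3 - 1.0964*u^2 - 2.0087*u + 1.2264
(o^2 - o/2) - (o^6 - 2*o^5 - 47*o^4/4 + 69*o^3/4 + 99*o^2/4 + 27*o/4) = -o^6 + 2*o^5 + 47*o^4/4 - 69*o^3/4 - 95*o^2/4 - 29*o/4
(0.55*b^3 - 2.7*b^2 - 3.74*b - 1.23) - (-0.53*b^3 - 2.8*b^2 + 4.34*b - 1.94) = 1.08*b^3 + 0.0999999999999996*b^2 - 8.08*b + 0.71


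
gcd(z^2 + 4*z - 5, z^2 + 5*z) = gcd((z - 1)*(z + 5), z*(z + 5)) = z + 5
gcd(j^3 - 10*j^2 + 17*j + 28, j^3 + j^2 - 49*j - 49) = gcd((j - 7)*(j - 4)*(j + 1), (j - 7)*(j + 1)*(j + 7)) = j^2 - 6*j - 7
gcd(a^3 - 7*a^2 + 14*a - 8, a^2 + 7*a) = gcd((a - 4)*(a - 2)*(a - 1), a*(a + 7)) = 1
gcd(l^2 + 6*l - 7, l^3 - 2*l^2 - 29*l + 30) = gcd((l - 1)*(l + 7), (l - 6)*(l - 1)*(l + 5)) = l - 1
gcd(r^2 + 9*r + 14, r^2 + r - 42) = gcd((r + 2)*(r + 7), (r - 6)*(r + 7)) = r + 7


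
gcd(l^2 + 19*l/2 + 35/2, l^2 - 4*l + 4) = 1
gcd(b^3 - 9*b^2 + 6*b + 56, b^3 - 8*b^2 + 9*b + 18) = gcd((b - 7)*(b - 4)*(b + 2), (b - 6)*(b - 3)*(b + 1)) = 1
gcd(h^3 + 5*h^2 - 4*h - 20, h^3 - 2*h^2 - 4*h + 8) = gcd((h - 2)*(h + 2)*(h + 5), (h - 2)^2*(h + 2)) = h^2 - 4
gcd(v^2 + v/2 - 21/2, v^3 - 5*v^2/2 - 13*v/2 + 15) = v - 3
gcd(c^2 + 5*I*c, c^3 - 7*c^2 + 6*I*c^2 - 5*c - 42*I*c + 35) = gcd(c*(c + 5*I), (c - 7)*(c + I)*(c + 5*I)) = c + 5*I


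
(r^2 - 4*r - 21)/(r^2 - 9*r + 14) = (r + 3)/(r - 2)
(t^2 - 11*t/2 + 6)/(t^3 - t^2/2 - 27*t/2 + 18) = (t - 4)/(t^2 + t - 12)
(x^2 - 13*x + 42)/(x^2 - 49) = (x - 6)/(x + 7)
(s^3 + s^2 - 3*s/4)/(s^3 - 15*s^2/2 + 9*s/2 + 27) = s*(2*s - 1)/(2*(s^2 - 9*s + 18))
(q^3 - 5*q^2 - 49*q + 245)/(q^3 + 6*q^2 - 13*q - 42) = (q^2 - 12*q + 35)/(q^2 - q - 6)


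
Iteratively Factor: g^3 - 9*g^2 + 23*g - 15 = (g - 3)*(g^2 - 6*g + 5) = (g - 5)*(g - 3)*(g - 1)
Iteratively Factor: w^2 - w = (w - 1)*(w)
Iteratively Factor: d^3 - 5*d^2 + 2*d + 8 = (d - 4)*(d^2 - d - 2) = (d - 4)*(d + 1)*(d - 2)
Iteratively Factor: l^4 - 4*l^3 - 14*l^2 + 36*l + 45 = (l - 3)*(l^3 - l^2 - 17*l - 15) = (l - 3)*(l + 3)*(l^2 - 4*l - 5) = (l - 5)*(l - 3)*(l + 3)*(l + 1)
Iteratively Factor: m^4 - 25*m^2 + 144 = (m - 4)*(m^3 + 4*m^2 - 9*m - 36) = (m - 4)*(m + 3)*(m^2 + m - 12) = (m - 4)*(m - 3)*(m + 3)*(m + 4)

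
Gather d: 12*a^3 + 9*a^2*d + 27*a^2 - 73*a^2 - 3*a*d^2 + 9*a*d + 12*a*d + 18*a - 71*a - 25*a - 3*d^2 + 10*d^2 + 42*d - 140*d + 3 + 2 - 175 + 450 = 12*a^3 - 46*a^2 - 78*a + d^2*(7 - 3*a) + d*(9*a^2 + 21*a - 98) + 280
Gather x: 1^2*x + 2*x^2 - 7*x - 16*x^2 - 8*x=-14*x^2 - 14*x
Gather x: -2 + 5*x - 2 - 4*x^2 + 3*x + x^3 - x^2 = x^3 - 5*x^2 + 8*x - 4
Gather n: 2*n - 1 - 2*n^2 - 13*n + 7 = -2*n^2 - 11*n + 6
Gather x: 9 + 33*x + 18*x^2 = 18*x^2 + 33*x + 9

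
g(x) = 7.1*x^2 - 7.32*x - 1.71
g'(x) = 14.2*x - 7.32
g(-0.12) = -0.73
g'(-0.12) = -9.02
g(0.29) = -3.24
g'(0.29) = -3.20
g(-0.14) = -0.55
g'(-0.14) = -9.31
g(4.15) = 90.19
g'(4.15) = 51.61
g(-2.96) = 82.16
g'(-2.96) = -49.35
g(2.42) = 22.16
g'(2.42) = 27.04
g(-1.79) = 34.14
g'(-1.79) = -32.74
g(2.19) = 16.31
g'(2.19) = 23.78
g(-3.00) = 84.15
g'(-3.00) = -49.92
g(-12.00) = 1108.53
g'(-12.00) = -177.72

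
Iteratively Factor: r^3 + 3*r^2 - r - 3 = (r - 1)*(r^2 + 4*r + 3) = (r - 1)*(r + 1)*(r + 3)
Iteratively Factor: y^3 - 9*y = (y - 3)*(y^2 + 3*y) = (y - 3)*(y + 3)*(y)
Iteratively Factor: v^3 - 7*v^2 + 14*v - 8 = (v - 1)*(v^2 - 6*v + 8) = (v - 2)*(v - 1)*(v - 4)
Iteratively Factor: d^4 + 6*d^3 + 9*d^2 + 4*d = (d + 1)*(d^3 + 5*d^2 + 4*d) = (d + 1)^2*(d^2 + 4*d) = d*(d + 1)^2*(d + 4)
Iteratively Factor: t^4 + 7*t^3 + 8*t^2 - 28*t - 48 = (t + 4)*(t^3 + 3*t^2 - 4*t - 12) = (t + 2)*(t + 4)*(t^2 + t - 6) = (t - 2)*(t + 2)*(t + 4)*(t + 3)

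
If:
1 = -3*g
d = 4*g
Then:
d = -4/3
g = -1/3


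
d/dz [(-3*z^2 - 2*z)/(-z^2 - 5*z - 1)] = (13*z^2 + 6*z + 2)/(z^4 + 10*z^3 + 27*z^2 + 10*z + 1)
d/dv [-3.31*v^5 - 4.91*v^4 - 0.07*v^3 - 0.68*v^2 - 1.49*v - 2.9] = -16.55*v^4 - 19.64*v^3 - 0.21*v^2 - 1.36*v - 1.49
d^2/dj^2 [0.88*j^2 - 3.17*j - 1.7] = 1.76000000000000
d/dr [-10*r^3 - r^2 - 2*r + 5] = -30*r^2 - 2*r - 2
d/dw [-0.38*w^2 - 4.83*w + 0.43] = -0.76*w - 4.83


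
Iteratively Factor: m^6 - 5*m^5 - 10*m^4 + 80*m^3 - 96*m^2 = (m - 2)*(m^5 - 3*m^4 - 16*m^3 + 48*m^2) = m*(m - 2)*(m^4 - 3*m^3 - 16*m^2 + 48*m) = m*(m - 2)*(m + 4)*(m^3 - 7*m^2 + 12*m) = m*(m - 3)*(m - 2)*(m + 4)*(m^2 - 4*m) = m*(m - 4)*(m - 3)*(m - 2)*(m + 4)*(m)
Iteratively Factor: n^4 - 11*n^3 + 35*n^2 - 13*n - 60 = (n - 3)*(n^3 - 8*n^2 + 11*n + 20) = (n - 3)*(n + 1)*(n^2 - 9*n + 20) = (n - 5)*(n - 3)*(n + 1)*(n - 4)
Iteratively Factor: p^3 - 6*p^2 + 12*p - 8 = (p - 2)*(p^2 - 4*p + 4) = (p - 2)^2*(p - 2)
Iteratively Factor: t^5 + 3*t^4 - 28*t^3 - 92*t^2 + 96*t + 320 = (t + 4)*(t^4 - t^3 - 24*t^2 + 4*t + 80) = (t - 5)*(t + 4)*(t^3 + 4*t^2 - 4*t - 16) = (t - 5)*(t + 4)^2*(t^2 - 4) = (t - 5)*(t - 2)*(t + 4)^2*(t + 2)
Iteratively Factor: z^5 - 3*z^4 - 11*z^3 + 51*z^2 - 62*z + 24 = (z - 2)*(z^4 - z^3 - 13*z^2 + 25*z - 12) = (z - 2)*(z - 1)*(z^3 - 13*z + 12) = (z - 2)*(z - 1)^2*(z^2 + z - 12) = (z - 3)*(z - 2)*(z - 1)^2*(z + 4)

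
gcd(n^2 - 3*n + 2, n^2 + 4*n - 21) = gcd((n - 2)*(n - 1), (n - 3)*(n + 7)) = 1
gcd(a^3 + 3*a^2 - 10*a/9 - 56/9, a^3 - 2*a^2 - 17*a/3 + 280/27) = a + 7/3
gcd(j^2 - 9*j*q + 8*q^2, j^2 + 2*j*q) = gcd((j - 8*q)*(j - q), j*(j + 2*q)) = 1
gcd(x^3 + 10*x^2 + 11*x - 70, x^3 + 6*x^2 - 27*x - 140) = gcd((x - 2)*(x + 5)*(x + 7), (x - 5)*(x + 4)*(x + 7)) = x + 7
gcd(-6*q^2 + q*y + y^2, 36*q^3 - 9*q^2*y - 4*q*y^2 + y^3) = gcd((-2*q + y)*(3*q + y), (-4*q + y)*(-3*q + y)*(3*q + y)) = 3*q + y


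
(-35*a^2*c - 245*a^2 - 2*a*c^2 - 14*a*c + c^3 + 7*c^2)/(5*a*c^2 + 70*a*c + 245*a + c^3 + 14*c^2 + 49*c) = (-7*a + c)/(c + 7)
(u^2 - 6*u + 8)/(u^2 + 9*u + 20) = (u^2 - 6*u + 8)/(u^2 + 9*u + 20)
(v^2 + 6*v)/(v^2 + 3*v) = (v + 6)/(v + 3)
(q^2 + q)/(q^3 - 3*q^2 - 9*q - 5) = q/(q^2 - 4*q - 5)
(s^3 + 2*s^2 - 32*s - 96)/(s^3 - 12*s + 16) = (s^2 - 2*s - 24)/(s^2 - 4*s + 4)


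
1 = 1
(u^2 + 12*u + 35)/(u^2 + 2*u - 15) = (u + 7)/(u - 3)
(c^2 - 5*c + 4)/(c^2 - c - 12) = (c - 1)/(c + 3)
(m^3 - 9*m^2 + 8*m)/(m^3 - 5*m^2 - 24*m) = (m - 1)/(m + 3)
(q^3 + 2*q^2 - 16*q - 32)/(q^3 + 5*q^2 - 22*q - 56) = (q + 4)/(q + 7)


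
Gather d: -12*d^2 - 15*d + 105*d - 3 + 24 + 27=-12*d^2 + 90*d + 48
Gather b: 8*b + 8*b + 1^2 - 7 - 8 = 16*b - 14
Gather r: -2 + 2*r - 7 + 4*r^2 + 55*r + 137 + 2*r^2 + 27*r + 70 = 6*r^2 + 84*r + 198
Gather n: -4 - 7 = -11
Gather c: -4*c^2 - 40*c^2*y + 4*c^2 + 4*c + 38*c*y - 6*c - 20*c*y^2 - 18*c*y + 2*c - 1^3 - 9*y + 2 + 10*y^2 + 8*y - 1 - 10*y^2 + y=-40*c^2*y + c*(-20*y^2 + 20*y)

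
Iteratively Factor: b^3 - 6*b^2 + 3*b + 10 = (b + 1)*(b^2 - 7*b + 10) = (b - 5)*(b + 1)*(b - 2)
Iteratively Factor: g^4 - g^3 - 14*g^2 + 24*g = (g - 2)*(g^3 + g^2 - 12*g) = (g - 3)*(g - 2)*(g^2 + 4*g) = (g - 3)*(g - 2)*(g + 4)*(g)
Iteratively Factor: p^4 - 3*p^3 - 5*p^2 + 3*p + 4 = (p - 4)*(p^3 + p^2 - p - 1) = (p - 4)*(p + 1)*(p^2 - 1) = (p - 4)*(p - 1)*(p + 1)*(p + 1)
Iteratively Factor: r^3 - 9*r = (r + 3)*(r^2 - 3*r) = (r - 3)*(r + 3)*(r)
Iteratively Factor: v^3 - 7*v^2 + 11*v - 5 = (v - 1)*(v^2 - 6*v + 5) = (v - 1)^2*(v - 5)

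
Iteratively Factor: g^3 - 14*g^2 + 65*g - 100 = (g - 5)*(g^2 - 9*g + 20) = (g - 5)^2*(g - 4)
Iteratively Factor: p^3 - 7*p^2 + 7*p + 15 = (p - 5)*(p^2 - 2*p - 3) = (p - 5)*(p + 1)*(p - 3)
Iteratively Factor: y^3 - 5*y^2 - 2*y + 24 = (y - 3)*(y^2 - 2*y - 8) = (y - 4)*(y - 3)*(y + 2)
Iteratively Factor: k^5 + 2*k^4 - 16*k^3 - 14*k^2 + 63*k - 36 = (k + 4)*(k^4 - 2*k^3 - 8*k^2 + 18*k - 9) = (k - 3)*(k + 4)*(k^3 + k^2 - 5*k + 3) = (k - 3)*(k + 3)*(k + 4)*(k^2 - 2*k + 1) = (k - 3)*(k - 1)*(k + 3)*(k + 4)*(k - 1)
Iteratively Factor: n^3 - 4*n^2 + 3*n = (n)*(n^2 - 4*n + 3) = n*(n - 3)*(n - 1)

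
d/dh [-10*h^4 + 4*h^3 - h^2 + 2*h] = -40*h^3 + 12*h^2 - 2*h + 2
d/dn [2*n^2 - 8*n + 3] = 4*n - 8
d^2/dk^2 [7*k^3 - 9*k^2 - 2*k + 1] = 42*k - 18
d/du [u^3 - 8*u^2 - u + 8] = 3*u^2 - 16*u - 1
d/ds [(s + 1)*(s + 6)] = 2*s + 7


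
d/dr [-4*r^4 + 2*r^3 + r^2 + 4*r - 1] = -16*r^3 + 6*r^2 + 2*r + 4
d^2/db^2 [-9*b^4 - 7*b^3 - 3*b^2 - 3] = -108*b^2 - 42*b - 6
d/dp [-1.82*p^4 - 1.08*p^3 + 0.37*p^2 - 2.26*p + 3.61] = -7.28*p^3 - 3.24*p^2 + 0.74*p - 2.26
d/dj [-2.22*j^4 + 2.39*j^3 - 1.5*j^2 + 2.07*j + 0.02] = -8.88*j^3 + 7.17*j^2 - 3.0*j + 2.07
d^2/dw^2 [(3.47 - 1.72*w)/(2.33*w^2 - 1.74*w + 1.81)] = (-(1.72*w - 3.47)*(4.66*w - 1.74)*(9.32*w - 3.48) + (24.0456*w - 22.1558)*(2.33*w^2 - 1.74*w + 1.81))/(2.33*w^2 - 1.74*w + 1.81)^3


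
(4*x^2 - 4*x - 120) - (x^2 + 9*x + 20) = 3*x^2 - 13*x - 140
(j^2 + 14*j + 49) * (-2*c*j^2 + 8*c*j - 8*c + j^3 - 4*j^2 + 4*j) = -2*c*j^4 - 20*c*j^3 + 6*c*j^2 + 280*c*j - 392*c + j^5 + 10*j^4 - 3*j^3 - 140*j^2 + 196*j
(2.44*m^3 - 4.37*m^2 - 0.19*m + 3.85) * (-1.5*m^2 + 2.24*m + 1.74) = -3.66*m^5 + 12.0206*m^4 - 5.2582*m^3 - 13.8044*m^2 + 8.2934*m + 6.699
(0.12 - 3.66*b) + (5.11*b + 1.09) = 1.45*b + 1.21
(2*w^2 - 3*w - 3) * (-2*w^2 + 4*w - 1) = -4*w^4 + 14*w^3 - 8*w^2 - 9*w + 3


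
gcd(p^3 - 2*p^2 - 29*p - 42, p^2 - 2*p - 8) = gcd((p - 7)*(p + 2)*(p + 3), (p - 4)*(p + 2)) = p + 2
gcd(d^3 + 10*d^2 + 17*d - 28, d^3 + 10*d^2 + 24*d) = d + 4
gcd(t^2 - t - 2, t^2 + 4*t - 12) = t - 2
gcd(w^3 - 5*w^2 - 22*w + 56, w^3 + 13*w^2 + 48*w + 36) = 1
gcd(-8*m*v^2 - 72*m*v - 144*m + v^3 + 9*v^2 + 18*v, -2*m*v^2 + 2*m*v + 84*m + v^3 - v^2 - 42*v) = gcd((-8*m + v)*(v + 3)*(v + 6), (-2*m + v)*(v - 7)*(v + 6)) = v + 6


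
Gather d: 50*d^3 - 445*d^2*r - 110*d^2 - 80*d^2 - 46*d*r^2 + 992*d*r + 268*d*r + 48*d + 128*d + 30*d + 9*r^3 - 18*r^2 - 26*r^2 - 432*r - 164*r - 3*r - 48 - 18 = 50*d^3 + d^2*(-445*r - 190) + d*(-46*r^2 + 1260*r + 206) + 9*r^3 - 44*r^2 - 599*r - 66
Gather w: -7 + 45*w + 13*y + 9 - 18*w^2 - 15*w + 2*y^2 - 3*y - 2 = -18*w^2 + 30*w + 2*y^2 + 10*y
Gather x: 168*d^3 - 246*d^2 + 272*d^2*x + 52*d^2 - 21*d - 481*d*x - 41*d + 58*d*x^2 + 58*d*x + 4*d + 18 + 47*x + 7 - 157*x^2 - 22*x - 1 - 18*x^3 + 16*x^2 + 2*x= 168*d^3 - 194*d^2 - 58*d - 18*x^3 + x^2*(58*d - 141) + x*(272*d^2 - 423*d + 27) + 24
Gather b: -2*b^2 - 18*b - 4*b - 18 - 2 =-2*b^2 - 22*b - 20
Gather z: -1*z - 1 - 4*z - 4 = -5*z - 5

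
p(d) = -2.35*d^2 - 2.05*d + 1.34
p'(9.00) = -44.35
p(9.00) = -207.46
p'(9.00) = -44.35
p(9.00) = -207.46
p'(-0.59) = 0.72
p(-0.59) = 1.73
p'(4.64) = -23.86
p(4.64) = -58.77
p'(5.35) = -27.20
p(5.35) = -76.89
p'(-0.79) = 1.66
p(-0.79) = 1.49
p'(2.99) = -16.10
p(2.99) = -25.80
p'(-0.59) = 0.72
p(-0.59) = 1.73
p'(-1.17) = 3.45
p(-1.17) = 0.52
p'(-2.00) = 7.35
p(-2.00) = -3.96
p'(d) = -4.7*d - 2.05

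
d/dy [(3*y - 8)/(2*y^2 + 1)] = (-6*y^2 + 32*y + 3)/(4*y^4 + 4*y^2 + 1)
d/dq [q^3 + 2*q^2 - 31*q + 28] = 3*q^2 + 4*q - 31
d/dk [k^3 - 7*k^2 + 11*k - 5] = 3*k^2 - 14*k + 11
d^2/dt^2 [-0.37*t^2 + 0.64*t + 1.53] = -0.740000000000000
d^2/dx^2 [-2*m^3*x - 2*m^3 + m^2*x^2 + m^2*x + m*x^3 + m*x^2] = 2*m*(m + 3*x + 1)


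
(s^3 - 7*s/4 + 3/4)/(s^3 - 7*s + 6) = (4*s^3 - 7*s + 3)/(4*(s^3 - 7*s + 6))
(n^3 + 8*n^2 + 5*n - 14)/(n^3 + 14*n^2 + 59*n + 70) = (n - 1)/(n + 5)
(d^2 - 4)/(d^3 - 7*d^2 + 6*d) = (d^2 - 4)/(d*(d^2 - 7*d + 6))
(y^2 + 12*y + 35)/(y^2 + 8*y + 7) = (y + 5)/(y + 1)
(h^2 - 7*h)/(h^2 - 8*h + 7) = h/(h - 1)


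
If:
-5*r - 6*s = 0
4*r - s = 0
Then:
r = 0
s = 0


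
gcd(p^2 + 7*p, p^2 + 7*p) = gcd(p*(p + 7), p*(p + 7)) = p^2 + 7*p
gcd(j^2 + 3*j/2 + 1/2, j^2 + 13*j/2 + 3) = j + 1/2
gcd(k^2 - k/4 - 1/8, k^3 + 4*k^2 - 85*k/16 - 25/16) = k + 1/4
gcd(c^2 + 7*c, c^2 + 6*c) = c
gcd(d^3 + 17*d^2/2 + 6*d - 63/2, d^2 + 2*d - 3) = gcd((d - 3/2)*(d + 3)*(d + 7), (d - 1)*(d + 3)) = d + 3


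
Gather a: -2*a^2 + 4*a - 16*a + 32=-2*a^2 - 12*a + 32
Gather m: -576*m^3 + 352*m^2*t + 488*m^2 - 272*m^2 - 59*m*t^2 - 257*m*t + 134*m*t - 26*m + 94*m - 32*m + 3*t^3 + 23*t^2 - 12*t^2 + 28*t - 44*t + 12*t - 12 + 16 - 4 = -576*m^3 + m^2*(352*t + 216) + m*(-59*t^2 - 123*t + 36) + 3*t^3 + 11*t^2 - 4*t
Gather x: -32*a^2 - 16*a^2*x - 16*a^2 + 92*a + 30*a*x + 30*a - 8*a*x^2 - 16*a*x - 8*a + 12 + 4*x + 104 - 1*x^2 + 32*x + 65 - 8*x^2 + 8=-48*a^2 + 114*a + x^2*(-8*a - 9) + x*(-16*a^2 + 14*a + 36) + 189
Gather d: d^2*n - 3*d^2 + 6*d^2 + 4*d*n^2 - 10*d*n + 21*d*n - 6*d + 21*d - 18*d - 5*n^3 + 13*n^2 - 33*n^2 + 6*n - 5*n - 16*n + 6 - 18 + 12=d^2*(n + 3) + d*(4*n^2 + 11*n - 3) - 5*n^3 - 20*n^2 - 15*n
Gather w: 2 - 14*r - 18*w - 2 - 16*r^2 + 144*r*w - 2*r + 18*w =-16*r^2 + 144*r*w - 16*r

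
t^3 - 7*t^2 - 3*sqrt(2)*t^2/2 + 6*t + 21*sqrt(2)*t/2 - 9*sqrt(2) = (t - 6)*(t - 1)*(t - 3*sqrt(2)/2)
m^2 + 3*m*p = m*(m + 3*p)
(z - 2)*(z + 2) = z^2 - 4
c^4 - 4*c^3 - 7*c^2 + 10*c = c*(c - 5)*(c - 1)*(c + 2)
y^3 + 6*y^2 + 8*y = y*(y + 2)*(y + 4)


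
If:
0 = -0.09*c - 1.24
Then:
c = -13.78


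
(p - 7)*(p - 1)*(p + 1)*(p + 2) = p^4 - 5*p^3 - 15*p^2 + 5*p + 14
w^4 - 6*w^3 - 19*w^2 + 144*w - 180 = (w - 6)*(w - 3)*(w - 2)*(w + 5)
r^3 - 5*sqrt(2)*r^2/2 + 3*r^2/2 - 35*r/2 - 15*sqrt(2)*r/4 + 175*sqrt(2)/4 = (r - 7/2)*(r + 5)*(r - 5*sqrt(2)/2)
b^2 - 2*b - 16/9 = (b - 8/3)*(b + 2/3)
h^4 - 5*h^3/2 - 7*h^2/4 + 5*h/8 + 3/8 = (h - 3)*(h - 1/2)*(h + 1/2)^2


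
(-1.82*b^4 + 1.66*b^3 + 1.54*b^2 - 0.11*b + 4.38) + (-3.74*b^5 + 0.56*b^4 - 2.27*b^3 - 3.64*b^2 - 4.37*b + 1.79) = -3.74*b^5 - 1.26*b^4 - 0.61*b^3 - 2.1*b^2 - 4.48*b + 6.17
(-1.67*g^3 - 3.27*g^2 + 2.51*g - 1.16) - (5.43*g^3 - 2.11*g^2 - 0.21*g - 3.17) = -7.1*g^3 - 1.16*g^2 + 2.72*g + 2.01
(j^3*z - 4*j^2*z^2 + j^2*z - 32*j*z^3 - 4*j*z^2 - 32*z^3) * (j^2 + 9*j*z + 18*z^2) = j^5*z + 5*j^4*z^2 + j^4*z - 50*j^3*z^3 + 5*j^3*z^2 - 360*j^2*z^4 - 50*j^2*z^3 - 576*j*z^5 - 360*j*z^4 - 576*z^5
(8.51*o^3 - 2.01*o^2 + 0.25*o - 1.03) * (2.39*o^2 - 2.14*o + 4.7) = 20.3389*o^5 - 23.0153*o^4 + 44.8959*o^3 - 12.4437*o^2 + 3.3792*o - 4.841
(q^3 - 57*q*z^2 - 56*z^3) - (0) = q^3 - 57*q*z^2 - 56*z^3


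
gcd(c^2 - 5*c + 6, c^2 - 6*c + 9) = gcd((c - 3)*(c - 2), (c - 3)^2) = c - 3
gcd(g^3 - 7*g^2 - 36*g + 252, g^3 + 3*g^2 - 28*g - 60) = g + 6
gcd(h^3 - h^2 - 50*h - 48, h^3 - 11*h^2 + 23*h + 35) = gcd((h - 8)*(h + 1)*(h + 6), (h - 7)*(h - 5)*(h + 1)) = h + 1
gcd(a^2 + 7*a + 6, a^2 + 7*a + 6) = a^2 + 7*a + 6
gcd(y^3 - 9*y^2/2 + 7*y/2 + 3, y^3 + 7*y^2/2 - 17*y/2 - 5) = y^2 - 3*y/2 - 1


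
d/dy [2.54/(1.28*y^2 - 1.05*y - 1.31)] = (2.667 - 6.5024*y)/(-1.28*y^2 + 1.05*y + 1.31)^2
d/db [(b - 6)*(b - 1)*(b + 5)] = 3*b^2 - 4*b - 29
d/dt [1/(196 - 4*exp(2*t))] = exp(2*t)/(2*(exp(2*t) - 49)^2)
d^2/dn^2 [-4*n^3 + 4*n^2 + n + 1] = 8 - 24*n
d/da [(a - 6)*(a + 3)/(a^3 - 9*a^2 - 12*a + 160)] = (-a^4 + 6*a^3 + 15*a^2 - 4*a - 696)/(a^6 - 18*a^5 + 57*a^4 + 536*a^3 - 2736*a^2 - 3840*a + 25600)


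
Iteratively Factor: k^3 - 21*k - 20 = (k + 4)*(k^2 - 4*k - 5) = (k - 5)*(k + 4)*(k + 1)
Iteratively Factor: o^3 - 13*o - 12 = (o + 3)*(o^2 - 3*o - 4) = (o - 4)*(o + 3)*(o + 1)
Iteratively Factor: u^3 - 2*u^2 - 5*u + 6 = (u - 3)*(u^2 + u - 2) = (u - 3)*(u + 2)*(u - 1)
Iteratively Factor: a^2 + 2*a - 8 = (a - 2)*(a + 4)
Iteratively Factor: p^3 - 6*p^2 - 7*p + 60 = (p - 4)*(p^2 - 2*p - 15) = (p - 4)*(p + 3)*(p - 5)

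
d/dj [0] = 0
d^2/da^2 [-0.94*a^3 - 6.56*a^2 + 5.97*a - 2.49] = -5.64*a - 13.12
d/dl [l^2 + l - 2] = 2*l + 1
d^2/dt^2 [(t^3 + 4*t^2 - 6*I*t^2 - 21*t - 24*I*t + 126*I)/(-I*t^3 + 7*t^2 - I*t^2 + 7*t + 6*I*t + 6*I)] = (t^6*(26 + 6*I) + t^5*(186 - 90*I) + t^4*(-102 + 846*I) + t^3*(-2770 - 10830*I) + t^2*(42012 - 15516*I) + t*(43200 + 31968*I) + 2232 + 14400*I)/(t^9 + t^8*(3 + 21*I) + t^7*(-162 + 63*I) + t^6*(-494 - 532*I) + t^5*(495 - 1764*I) + t^4*(2805 - 1029*I) + t^3*(2754 + 1673*I) + t^2*(342 + 2268*I) + t*(-648 + 756*I) - 216)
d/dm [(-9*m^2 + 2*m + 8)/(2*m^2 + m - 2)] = (-13*m^2 + 4*m - 12)/(4*m^4 + 4*m^3 - 7*m^2 - 4*m + 4)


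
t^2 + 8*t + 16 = (t + 4)^2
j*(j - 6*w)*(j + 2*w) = j^3 - 4*j^2*w - 12*j*w^2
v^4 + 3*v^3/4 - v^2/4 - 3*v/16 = v*(v - 1/2)*(v + 1/2)*(v + 3/4)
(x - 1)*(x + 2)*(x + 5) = x^3 + 6*x^2 + 3*x - 10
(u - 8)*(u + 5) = u^2 - 3*u - 40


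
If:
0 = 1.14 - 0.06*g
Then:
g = 19.00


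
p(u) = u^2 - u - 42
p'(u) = 2*u - 1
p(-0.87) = -40.37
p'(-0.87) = -2.74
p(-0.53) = -41.19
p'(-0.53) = -2.06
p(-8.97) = 47.43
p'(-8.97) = -18.94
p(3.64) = -32.39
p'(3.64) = 6.28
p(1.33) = -41.56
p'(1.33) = 1.66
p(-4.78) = -14.37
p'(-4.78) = -10.56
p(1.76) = -40.66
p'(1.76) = 2.52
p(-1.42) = -38.56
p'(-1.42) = -3.84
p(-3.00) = -30.00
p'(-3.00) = -7.00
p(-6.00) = 0.00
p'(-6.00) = -13.00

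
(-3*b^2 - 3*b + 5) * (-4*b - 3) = 12*b^3 + 21*b^2 - 11*b - 15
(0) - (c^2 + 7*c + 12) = -c^2 - 7*c - 12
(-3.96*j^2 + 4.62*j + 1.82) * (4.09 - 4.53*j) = 17.9388*j^3 - 37.125*j^2 + 10.6512*j + 7.4438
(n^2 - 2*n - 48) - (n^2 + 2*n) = -4*n - 48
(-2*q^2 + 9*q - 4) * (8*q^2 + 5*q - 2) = -16*q^4 + 62*q^3 + 17*q^2 - 38*q + 8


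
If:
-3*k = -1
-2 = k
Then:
No Solution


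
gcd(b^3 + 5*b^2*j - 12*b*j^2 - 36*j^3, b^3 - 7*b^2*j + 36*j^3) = b^2 - b*j - 6*j^2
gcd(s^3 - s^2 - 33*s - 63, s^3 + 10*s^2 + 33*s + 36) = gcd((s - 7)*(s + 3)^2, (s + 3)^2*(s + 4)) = s^2 + 6*s + 9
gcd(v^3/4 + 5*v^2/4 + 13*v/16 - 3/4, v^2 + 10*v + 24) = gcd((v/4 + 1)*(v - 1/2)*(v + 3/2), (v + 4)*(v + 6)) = v + 4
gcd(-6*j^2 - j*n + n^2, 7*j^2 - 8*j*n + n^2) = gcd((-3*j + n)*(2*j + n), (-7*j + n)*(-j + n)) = 1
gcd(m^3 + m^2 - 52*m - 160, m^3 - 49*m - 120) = m^2 - 3*m - 40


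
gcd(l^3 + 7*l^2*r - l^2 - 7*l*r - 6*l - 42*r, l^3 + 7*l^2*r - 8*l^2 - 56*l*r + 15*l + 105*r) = l^2 + 7*l*r - 3*l - 21*r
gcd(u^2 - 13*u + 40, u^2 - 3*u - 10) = u - 5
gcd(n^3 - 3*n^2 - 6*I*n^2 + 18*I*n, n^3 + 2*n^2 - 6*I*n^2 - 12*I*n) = n^2 - 6*I*n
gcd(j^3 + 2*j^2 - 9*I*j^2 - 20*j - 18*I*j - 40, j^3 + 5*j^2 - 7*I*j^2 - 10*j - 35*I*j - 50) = j - 5*I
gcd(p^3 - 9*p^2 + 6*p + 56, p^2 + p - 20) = p - 4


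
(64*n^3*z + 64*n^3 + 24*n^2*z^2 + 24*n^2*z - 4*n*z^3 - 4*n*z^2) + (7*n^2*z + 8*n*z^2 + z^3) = 64*n^3*z + 64*n^3 + 24*n^2*z^2 + 31*n^2*z - 4*n*z^3 + 4*n*z^2 + z^3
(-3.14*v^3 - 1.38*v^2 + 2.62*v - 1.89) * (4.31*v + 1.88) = -13.5334*v^4 - 11.851*v^3 + 8.6978*v^2 - 3.2203*v - 3.5532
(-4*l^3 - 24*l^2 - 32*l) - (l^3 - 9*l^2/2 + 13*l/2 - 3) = -5*l^3 - 39*l^2/2 - 77*l/2 + 3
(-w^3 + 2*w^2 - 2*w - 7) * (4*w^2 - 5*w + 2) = -4*w^5 + 13*w^4 - 20*w^3 - 14*w^2 + 31*w - 14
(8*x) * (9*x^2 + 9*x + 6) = 72*x^3 + 72*x^2 + 48*x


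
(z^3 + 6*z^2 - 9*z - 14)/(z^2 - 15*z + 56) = (z^3 + 6*z^2 - 9*z - 14)/(z^2 - 15*z + 56)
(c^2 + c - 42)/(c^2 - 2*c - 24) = (c + 7)/(c + 4)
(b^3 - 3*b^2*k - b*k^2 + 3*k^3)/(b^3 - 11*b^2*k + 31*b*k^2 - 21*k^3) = (b + k)/(b - 7*k)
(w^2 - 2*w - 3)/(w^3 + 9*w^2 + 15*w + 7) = (w - 3)/(w^2 + 8*w + 7)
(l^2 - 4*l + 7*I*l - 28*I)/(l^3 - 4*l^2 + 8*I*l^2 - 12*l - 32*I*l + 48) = (l + 7*I)/(l^2 + 8*I*l - 12)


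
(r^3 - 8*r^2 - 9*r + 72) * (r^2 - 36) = r^5 - 8*r^4 - 45*r^3 + 360*r^2 + 324*r - 2592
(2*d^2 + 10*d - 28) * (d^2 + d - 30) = 2*d^4 + 12*d^3 - 78*d^2 - 328*d + 840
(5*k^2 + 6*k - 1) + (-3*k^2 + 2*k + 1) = 2*k^2 + 8*k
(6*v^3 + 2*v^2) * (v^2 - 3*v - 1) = 6*v^5 - 16*v^4 - 12*v^3 - 2*v^2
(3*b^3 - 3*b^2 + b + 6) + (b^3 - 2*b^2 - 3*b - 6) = 4*b^3 - 5*b^2 - 2*b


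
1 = 1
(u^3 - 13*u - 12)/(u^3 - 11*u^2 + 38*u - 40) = (u^2 + 4*u + 3)/(u^2 - 7*u + 10)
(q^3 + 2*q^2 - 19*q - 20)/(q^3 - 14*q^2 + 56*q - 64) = (q^2 + 6*q + 5)/(q^2 - 10*q + 16)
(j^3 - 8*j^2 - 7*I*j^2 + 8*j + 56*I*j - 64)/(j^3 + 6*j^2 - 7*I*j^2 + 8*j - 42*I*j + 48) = (j - 8)/(j + 6)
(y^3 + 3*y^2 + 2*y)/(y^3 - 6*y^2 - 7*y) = (y + 2)/(y - 7)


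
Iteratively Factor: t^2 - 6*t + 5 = (t - 1)*(t - 5)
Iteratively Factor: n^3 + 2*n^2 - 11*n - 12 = (n + 4)*(n^2 - 2*n - 3) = (n - 3)*(n + 4)*(n + 1)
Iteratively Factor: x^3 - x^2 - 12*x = (x + 3)*(x^2 - 4*x) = x*(x + 3)*(x - 4)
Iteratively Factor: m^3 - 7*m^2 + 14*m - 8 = (m - 1)*(m^2 - 6*m + 8) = (m - 2)*(m - 1)*(m - 4)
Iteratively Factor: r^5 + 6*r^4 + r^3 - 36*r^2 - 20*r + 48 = (r - 2)*(r^4 + 8*r^3 + 17*r^2 - 2*r - 24) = (r - 2)*(r - 1)*(r^3 + 9*r^2 + 26*r + 24) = (r - 2)*(r - 1)*(r + 3)*(r^2 + 6*r + 8) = (r - 2)*(r - 1)*(r + 2)*(r + 3)*(r + 4)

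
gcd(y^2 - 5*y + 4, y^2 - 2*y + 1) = y - 1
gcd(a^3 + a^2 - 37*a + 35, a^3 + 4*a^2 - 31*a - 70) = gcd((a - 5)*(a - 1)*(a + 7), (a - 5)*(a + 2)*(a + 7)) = a^2 + 2*a - 35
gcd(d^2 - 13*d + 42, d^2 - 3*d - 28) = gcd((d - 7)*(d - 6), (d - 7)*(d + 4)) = d - 7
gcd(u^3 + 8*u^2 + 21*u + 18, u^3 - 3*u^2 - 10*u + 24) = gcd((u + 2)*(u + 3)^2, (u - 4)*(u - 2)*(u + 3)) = u + 3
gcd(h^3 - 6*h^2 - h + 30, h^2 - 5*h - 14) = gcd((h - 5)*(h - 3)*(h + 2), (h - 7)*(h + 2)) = h + 2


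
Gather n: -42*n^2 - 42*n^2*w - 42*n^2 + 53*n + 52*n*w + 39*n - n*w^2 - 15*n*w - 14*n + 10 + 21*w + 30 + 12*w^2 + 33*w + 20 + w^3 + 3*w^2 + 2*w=n^2*(-42*w - 84) + n*(-w^2 + 37*w + 78) + w^3 + 15*w^2 + 56*w + 60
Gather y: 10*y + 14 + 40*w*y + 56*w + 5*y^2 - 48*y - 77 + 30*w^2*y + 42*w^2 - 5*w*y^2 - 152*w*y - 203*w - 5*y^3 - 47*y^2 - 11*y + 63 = 42*w^2 - 147*w - 5*y^3 + y^2*(-5*w - 42) + y*(30*w^2 - 112*w - 49)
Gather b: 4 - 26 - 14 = -36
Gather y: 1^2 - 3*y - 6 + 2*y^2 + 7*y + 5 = 2*y^2 + 4*y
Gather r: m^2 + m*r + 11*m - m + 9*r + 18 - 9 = m^2 + 10*m + r*(m + 9) + 9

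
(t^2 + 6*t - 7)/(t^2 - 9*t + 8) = (t + 7)/(t - 8)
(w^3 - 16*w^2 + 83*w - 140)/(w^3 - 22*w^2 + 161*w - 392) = (w^2 - 9*w + 20)/(w^2 - 15*w + 56)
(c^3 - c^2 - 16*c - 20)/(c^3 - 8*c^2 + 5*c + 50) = (c + 2)/(c - 5)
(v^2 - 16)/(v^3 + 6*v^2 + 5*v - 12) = (v - 4)/(v^2 + 2*v - 3)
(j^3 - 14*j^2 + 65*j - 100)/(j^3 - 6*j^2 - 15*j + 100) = (j - 4)/(j + 4)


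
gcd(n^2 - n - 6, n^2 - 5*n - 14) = n + 2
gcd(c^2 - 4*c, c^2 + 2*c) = c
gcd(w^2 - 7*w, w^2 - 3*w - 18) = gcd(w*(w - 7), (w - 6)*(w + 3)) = 1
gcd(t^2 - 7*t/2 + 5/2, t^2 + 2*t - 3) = t - 1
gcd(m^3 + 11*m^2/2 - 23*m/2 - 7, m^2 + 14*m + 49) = m + 7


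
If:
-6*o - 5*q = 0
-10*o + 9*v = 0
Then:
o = 9*v/10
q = -27*v/25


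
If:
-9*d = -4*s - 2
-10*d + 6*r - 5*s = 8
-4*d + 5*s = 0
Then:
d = 10/29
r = 62/29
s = 8/29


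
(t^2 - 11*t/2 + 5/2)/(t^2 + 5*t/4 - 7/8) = 4*(t - 5)/(4*t + 7)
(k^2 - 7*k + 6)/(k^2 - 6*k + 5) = (k - 6)/(k - 5)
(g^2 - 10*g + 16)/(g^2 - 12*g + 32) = (g - 2)/(g - 4)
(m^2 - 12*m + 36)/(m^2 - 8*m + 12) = (m - 6)/(m - 2)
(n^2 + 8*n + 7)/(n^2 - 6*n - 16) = (n^2 + 8*n + 7)/(n^2 - 6*n - 16)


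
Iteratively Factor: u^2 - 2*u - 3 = (u + 1)*(u - 3)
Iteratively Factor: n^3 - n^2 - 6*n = (n)*(n^2 - n - 6) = n*(n + 2)*(n - 3)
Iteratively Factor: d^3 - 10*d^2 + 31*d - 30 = (d - 2)*(d^2 - 8*d + 15) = (d - 3)*(d - 2)*(d - 5)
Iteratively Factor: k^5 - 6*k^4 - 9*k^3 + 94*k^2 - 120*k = (k + 4)*(k^4 - 10*k^3 + 31*k^2 - 30*k) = (k - 5)*(k + 4)*(k^3 - 5*k^2 + 6*k) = (k - 5)*(k - 3)*(k + 4)*(k^2 - 2*k) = (k - 5)*(k - 3)*(k - 2)*(k + 4)*(k)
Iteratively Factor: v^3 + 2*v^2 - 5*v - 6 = (v + 3)*(v^2 - v - 2) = (v - 2)*(v + 3)*(v + 1)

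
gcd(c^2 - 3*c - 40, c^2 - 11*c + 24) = c - 8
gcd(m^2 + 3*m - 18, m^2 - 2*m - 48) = m + 6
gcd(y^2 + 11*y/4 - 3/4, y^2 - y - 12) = y + 3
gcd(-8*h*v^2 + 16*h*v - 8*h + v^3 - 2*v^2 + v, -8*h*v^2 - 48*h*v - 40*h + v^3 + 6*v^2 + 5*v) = -8*h + v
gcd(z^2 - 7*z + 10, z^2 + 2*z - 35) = z - 5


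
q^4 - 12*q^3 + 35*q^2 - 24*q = q*(q - 8)*(q - 3)*(q - 1)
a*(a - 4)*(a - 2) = a^3 - 6*a^2 + 8*a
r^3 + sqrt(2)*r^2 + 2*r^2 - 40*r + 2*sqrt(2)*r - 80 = (r + 2)*(r - 4*sqrt(2))*(r + 5*sqrt(2))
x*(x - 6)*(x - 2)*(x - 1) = x^4 - 9*x^3 + 20*x^2 - 12*x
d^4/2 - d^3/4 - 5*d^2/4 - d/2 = d*(d/2 + 1/2)*(d - 2)*(d + 1/2)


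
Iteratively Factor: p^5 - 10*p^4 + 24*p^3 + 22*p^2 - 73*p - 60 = (p - 5)*(p^4 - 5*p^3 - p^2 + 17*p + 12) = (p - 5)*(p - 3)*(p^3 - 2*p^2 - 7*p - 4) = (p - 5)*(p - 3)*(p + 1)*(p^2 - 3*p - 4) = (p - 5)*(p - 3)*(p + 1)^2*(p - 4)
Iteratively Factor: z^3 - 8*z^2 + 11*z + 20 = (z - 4)*(z^2 - 4*z - 5) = (z - 5)*(z - 4)*(z + 1)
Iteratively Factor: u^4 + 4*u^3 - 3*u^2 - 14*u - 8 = (u - 2)*(u^3 + 6*u^2 + 9*u + 4) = (u - 2)*(u + 1)*(u^2 + 5*u + 4) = (u - 2)*(u + 1)^2*(u + 4)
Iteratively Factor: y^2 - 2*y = (y - 2)*(y)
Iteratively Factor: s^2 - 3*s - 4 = (s - 4)*(s + 1)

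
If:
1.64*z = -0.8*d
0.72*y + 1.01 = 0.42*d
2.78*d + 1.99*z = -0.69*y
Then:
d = 0.44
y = -1.15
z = -0.21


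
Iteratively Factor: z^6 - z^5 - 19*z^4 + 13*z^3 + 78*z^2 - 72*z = (z)*(z^5 - z^4 - 19*z^3 + 13*z^2 + 78*z - 72) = z*(z - 2)*(z^4 + z^3 - 17*z^2 - 21*z + 36) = z*(z - 2)*(z + 3)*(z^3 - 2*z^2 - 11*z + 12) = z*(z - 2)*(z + 3)^2*(z^2 - 5*z + 4) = z*(z - 4)*(z - 2)*(z + 3)^2*(z - 1)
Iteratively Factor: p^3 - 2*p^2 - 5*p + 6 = (p + 2)*(p^2 - 4*p + 3) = (p - 3)*(p + 2)*(p - 1)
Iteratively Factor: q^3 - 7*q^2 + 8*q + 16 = (q + 1)*(q^2 - 8*q + 16) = (q - 4)*(q + 1)*(q - 4)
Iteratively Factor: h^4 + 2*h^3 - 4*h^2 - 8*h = (h + 2)*(h^3 - 4*h) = (h - 2)*(h + 2)*(h^2 + 2*h) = h*(h - 2)*(h + 2)*(h + 2)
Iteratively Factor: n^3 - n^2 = (n)*(n^2 - n) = n*(n - 1)*(n)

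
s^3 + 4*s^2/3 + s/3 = s*(s + 1/3)*(s + 1)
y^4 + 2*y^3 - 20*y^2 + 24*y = y*(y - 2)^2*(y + 6)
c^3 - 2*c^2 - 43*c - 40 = (c - 8)*(c + 1)*(c + 5)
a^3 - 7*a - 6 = (a - 3)*(a + 1)*(a + 2)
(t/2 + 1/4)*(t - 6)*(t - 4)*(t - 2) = t^4/2 - 23*t^3/4 + 19*t^2 - 13*t - 12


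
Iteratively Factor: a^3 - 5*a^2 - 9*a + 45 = (a - 5)*(a^2 - 9) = (a - 5)*(a - 3)*(a + 3)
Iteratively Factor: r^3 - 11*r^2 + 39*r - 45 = (r - 3)*(r^2 - 8*r + 15) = (r - 3)^2*(r - 5)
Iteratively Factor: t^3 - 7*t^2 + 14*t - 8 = (t - 2)*(t^2 - 5*t + 4) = (t - 2)*(t - 1)*(t - 4)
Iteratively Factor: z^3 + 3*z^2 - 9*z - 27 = (z + 3)*(z^2 - 9) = (z - 3)*(z + 3)*(z + 3)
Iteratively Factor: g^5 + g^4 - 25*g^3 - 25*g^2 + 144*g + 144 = (g - 4)*(g^4 + 5*g^3 - 5*g^2 - 45*g - 36) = (g - 4)*(g + 4)*(g^3 + g^2 - 9*g - 9) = (g - 4)*(g + 3)*(g + 4)*(g^2 - 2*g - 3) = (g - 4)*(g - 3)*(g + 3)*(g + 4)*(g + 1)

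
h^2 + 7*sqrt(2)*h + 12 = (h + sqrt(2))*(h + 6*sqrt(2))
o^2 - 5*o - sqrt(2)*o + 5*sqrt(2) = (o - 5)*(o - sqrt(2))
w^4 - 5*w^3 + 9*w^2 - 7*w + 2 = (w - 2)*(w - 1)^3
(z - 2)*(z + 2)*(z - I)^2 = z^4 - 2*I*z^3 - 5*z^2 + 8*I*z + 4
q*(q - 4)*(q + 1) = q^3 - 3*q^2 - 4*q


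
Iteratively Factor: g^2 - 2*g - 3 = (g + 1)*(g - 3)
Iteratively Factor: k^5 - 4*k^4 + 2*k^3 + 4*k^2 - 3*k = (k - 3)*(k^4 - k^3 - k^2 + k) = k*(k - 3)*(k^3 - k^2 - k + 1) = k*(k - 3)*(k - 1)*(k^2 - 1) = k*(k - 3)*(k - 1)*(k + 1)*(k - 1)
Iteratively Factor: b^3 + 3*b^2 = (b)*(b^2 + 3*b) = b*(b + 3)*(b)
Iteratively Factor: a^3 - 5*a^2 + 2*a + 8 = (a + 1)*(a^2 - 6*a + 8) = (a - 2)*(a + 1)*(a - 4)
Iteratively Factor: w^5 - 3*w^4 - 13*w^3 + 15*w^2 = (w)*(w^4 - 3*w^3 - 13*w^2 + 15*w) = w^2*(w^3 - 3*w^2 - 13*w + 15) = w^2*(w - 5)*(w^2 + 2*w - 3) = w^2*(w - 5)*(w + 3)*(w - 1)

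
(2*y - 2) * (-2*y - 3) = -4*y^2 - 2*y + 6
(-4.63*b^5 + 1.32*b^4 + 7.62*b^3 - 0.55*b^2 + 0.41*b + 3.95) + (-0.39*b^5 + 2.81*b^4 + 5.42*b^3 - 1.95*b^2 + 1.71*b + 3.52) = -5.02*b^5 + 4.13*b^4 + 13.04*b^3 - 2.5*b^2 + 2.12*b + 7.47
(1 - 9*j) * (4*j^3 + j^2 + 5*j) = -36*j^4 - 5*j^3 - 44*j^2 + 5*j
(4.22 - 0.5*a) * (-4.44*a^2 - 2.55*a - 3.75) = 2.22*a^3 - 17.4618*a^2 - 8.886*a - 15.825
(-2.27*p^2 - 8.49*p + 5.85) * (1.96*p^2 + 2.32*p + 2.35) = -4.4492*p^4 - 21.9068*p^3 - 13.5653*p^2 - 6.37950000000001*p + 13.7475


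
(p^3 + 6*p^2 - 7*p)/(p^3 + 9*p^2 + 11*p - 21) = p/(p + 3)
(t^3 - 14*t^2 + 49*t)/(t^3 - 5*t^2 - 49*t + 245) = t*(t - 7)/(t^2 + 2*t - 35)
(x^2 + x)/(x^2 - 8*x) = (x + 1)/(x - 8)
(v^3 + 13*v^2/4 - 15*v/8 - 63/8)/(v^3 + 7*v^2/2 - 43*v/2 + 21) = (4*v^2 + 19*v + 21)/(4*(v^2 + 5*v - 14))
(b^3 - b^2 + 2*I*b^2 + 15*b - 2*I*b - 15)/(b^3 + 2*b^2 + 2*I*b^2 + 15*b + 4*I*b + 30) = (b - 1)/(b + 2)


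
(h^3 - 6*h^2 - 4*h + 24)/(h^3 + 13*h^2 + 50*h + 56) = (h^2 - 8*h + 12)/(h^2 + 11*h + 28)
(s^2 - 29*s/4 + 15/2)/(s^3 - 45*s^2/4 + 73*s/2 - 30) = 1/(s - 4)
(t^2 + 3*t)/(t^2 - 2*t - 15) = t/(t - 5)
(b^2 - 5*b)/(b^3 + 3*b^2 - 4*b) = (b - 5)/(b^2 + 3*b - 4)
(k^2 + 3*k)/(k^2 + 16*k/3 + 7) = 3*k/(3*k + 7)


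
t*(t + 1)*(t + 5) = t^3 + 6*t^2 + 5*t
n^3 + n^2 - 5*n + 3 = (n - 1)^2*(n + 3)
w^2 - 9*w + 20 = (w - 5)*(w - 4)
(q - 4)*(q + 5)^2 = q^3 + 6*q^2 - 15*q - 100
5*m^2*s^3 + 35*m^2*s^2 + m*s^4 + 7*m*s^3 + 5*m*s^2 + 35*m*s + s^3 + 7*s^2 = s*(5*m + s)*(s + 7)*(m*s + 1)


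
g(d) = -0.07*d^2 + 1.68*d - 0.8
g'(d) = 1.68 - 0.14*d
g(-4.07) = -8.80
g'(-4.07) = 2.25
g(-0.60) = -1.83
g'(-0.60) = 1.76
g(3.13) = 3.77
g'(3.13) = 1.24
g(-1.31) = -3.12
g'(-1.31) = 1.86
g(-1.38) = -3.25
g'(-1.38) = 1.87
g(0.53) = 0.07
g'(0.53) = 1.61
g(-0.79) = -2.17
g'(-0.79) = 1.79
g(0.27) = -0.35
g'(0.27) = 1.64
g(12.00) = 9.28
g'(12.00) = -0.00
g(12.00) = 9.28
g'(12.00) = -0.00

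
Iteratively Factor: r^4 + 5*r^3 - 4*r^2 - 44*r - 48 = (r + 2)*(r^3 + 3*r^2 - 10*r - 24) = (r - 3)*(r + 2)*(r^2 + 6*r + 8) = (r - 3)*(r + 2)*(r + 4)*(r + 2)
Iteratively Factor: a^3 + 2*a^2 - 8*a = (a - 2)*(a^2 + 4*a) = (a - 2)*(a + 4)*(a)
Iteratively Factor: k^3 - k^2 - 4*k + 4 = (k - 1)*(k^2 - 4) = (k - 2)*(k - 1)*(k + 2)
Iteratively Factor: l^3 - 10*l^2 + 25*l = (l - 5)*(l^2 - 5*l) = (l - 5)^2*(l)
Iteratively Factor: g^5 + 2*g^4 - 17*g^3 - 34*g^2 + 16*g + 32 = (g - 4)*(g^4 + 6*g^3 + 7*g^2 - 6*g - 8) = (g - 4)*(g + 1)*(g^3 + 5*g^2 + 2*g - 8) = (g - 4)*(g - 1)*(g + 1)*(g^2 + 6*g + 8) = (g - 4)*(g - 1)*(g + 1)*(g + 2)*(g + 4)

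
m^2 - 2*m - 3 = (m - 3)*(m + 1)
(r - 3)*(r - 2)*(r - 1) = r^3 - 6*r^2 + 11*r - 6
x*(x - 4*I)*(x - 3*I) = x^3 - 7*I*x^2 - 12*x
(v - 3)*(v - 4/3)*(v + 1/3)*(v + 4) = v^4 - 121*v^2/9 + 104*v/9 + 16/3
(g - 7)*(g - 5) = g^2 - 12*g + 35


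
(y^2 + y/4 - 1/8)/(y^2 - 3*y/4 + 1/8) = (2*y + 1)/(2*y - 1)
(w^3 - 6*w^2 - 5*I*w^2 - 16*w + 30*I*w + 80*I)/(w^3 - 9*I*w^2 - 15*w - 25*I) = (w^2 - 6*w - 16)/(w^2 - 4*I*w + 5)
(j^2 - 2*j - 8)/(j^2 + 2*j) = (j - 4)/j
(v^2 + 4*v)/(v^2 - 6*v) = (v + 4)/(v - 6)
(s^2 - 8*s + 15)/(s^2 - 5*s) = (s - 3)/s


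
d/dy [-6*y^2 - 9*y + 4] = -12*y - 9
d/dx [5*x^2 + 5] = 10*x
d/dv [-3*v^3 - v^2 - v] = -9*v^2 - 2*v - 1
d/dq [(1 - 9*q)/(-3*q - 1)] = 12/(3*q + 1)^2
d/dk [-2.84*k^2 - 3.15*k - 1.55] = -5.68*k - 3.15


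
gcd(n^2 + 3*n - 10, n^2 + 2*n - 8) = n - 2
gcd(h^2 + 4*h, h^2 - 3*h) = h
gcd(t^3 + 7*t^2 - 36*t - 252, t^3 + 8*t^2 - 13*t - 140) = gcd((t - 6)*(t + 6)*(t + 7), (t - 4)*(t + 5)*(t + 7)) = t + 7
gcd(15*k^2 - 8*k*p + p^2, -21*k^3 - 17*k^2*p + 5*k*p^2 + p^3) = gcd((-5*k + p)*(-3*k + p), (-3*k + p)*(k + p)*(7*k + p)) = -3*k + p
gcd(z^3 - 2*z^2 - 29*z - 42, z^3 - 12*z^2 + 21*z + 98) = z^2 - 5*z - 14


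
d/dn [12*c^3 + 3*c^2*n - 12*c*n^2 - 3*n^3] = 3*c^2 - 24*c*n - 9*n^2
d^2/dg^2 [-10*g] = 0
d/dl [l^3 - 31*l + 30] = 3*l^2 - 31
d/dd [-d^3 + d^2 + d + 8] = -3*d^2 + 2*d + 1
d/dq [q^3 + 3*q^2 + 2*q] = 3*q^2 + 6*q + 2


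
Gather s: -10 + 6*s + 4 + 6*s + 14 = 12*s + 8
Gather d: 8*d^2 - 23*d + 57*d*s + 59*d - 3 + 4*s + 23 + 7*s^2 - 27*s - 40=8*d^2 + d*(57*s + 36) + 7*s^2 - 23*s - 20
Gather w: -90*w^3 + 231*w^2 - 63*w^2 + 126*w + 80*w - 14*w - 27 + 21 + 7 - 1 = -90*w^3 + 168*w^2 + 192*w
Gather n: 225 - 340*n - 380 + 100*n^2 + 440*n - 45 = 100*n^2 + 100*n - 200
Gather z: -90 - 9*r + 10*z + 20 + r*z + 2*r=-7*r + z*(r + 10) - 70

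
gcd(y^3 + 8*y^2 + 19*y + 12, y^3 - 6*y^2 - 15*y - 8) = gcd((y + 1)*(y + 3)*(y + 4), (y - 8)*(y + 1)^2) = y + 1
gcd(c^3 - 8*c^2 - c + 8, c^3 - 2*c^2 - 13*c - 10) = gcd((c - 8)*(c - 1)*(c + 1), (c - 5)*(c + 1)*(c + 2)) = c + 1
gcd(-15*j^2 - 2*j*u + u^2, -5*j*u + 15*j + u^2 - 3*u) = -5*j + u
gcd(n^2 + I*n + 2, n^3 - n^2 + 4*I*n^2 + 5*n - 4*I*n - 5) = n - I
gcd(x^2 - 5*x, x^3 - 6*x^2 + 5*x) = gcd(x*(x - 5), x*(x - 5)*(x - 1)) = x^2 - 5*x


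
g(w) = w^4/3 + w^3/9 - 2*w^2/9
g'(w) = 4*w^3/3 + w^2/3 - 4*w/9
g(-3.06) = 23.96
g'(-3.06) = -33.72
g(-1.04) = 0.02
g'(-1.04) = -0.68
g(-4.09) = 81.96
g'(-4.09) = -83.83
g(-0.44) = -0.04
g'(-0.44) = 0.15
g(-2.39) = 8.09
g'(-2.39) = -15.24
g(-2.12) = 4.68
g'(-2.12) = -10.26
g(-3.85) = 63.60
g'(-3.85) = -69.44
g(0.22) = -0.01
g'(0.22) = -0.07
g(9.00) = 2250.00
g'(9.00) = 995.00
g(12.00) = 7072.00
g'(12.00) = 2346.67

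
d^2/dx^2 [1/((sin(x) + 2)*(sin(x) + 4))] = 2*(-2*sin(x)^4 - 9*sin(x)^3 + sin(x)^2 + 42*sin(x) + 28)/((sin(x) + 2)^3*(sin(x) + 4)^3)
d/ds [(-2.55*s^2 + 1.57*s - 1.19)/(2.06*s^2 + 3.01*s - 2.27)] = (-10.9097*s^2 + 16.4798*s + 0.0179999999999993)/(4.2436*s^4 + 12.4012*s^3 - 0.292300000000003*s^2 - 13.6654*s + 5.1529)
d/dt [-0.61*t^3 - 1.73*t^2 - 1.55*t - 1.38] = -1.83*t^2 - 3.46*t - 1.55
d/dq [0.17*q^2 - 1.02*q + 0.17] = 0.34*q - 1.02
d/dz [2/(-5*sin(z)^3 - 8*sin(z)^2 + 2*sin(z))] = 2*(15*cos(z) + 16/tan(z) - 2*cos(z)/sin(z)^2)/(5*sin(z)^2 + 8*sin(z) - 2)^2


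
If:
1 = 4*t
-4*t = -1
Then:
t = 1/4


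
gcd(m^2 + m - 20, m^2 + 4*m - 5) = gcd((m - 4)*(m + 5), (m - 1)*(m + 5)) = m + 5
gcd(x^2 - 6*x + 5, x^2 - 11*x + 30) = x - 5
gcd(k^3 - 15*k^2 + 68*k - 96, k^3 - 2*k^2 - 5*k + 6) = k - 3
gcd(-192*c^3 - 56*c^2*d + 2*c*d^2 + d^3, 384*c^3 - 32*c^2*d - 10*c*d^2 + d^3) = 48*c^2 + 2*c*d - d^2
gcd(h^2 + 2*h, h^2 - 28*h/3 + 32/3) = 1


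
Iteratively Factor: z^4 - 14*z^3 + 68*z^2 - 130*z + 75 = (z - 1)*(z^3 - 13*z^2 + 55*z - 75) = (z - 3)*(z - 1)*(z^2 - 10*z + 25) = (z - 5)*(z - 3)*(z - 1)*(z - 5)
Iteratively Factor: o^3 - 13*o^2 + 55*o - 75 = (o - 3)*(o^2 - 10*o + 25) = (o - 5)*(o - 3)*(o - 5)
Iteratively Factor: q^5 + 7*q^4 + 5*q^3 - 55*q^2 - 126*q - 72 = (q + 3)*(q^4 + 4*q^3 - 7*q^2 - 34*q - 24) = (q + 2)*(q + 3)*(q^3 + 2*q^2 - 11*q - 12) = (q + 2)*(q + 3)*(q + 4)*(q^2 - 2*q - 3) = (q - 3)*(q + 2)*(q + 3)*(q + 4)*(q + 1)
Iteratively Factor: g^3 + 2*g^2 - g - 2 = (g - 1)*(g^2 + 3*g + 2) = (g - 1)*(g + 2)*(g + 1)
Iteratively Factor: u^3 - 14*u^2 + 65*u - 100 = (u - 5)*(u^2 - 9*u + 20) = (u - 5)^2*(u - 4)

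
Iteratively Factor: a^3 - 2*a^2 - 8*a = (a + 2)*(a^2 - 4*a) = a*(a + 2)*(a - 4)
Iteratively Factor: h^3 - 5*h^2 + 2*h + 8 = (h - 4)*(h^2 - h - 2) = (h - 4)*(h - 2)*(h + 1)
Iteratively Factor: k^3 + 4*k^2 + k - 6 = (k + 3)*(k^2 + k - 2) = (k + 2)*(k + 3)*(k - 1)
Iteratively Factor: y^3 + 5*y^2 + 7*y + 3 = (y + 3)*(y^2 + 2*y + 1) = (y + 1)*(y + 3)*(y + 1)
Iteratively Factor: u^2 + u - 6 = (u + 3)*(u - 2)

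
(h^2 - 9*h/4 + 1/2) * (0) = 0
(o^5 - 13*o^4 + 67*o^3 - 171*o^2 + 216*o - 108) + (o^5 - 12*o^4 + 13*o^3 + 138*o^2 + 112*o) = 2*o^5 - 25*o^4 + 80*o^3 - 33*o^2 + 328*o - 108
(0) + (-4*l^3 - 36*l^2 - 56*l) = -4*l^3 - 36*l^2 - 56*l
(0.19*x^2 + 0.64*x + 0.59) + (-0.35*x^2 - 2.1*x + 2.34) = -0.16*x^2 - 1.46*x + 2.93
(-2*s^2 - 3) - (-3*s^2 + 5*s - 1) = s^2 - 5*s - 2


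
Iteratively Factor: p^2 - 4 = (p + 2)*(p - 2)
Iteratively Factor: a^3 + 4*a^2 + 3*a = (a)*(a^2 + 4*a + 3) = a*(a + 3)*(a + 1)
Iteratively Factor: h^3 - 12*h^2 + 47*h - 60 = (h - 5)*(h^2 - 7*h + 12) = (h - 5)*(h - 3)*(h - 4)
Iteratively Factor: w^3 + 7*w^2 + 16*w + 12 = (w + 3)*(w^2 + 4*w + 4) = (w + 2)*(w + 3)*(w + 2)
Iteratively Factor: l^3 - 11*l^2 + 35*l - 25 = (l - 5)*(l^2 - 6*l + 5) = (l - 5)^2*(l - 1)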